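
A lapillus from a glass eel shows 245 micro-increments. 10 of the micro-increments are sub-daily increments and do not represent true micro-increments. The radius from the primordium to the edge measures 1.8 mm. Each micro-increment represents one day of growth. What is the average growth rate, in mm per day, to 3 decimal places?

Correcting the raw count gives 245 − 10 = 235 true micro-increments.
Extension rate ≈ 1.8 / 235 = 0.008 mm per day.

0.008 mm per day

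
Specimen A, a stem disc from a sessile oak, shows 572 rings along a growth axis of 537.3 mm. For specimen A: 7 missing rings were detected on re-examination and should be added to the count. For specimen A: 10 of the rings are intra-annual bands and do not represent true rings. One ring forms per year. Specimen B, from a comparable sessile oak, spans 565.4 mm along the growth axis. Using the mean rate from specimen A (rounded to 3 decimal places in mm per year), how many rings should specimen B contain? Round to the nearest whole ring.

599 rings

Specimen A: correcting the raw count gives 572 − 10 + 7 = 569 true rings.
A: 537.3 mm over 569 years gives 537.3 / 569 ≈ 0.944 mm/yr.
For B, 565.4 / 0.944 = 598.94 years ≈ 599 rings.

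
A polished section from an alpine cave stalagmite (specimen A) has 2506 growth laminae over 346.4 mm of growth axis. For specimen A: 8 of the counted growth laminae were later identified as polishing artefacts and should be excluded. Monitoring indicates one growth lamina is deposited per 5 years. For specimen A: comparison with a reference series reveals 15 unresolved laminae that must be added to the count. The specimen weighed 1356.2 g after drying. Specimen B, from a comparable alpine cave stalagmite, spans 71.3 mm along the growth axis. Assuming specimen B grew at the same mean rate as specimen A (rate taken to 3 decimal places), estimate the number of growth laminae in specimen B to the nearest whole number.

509 growth laminae

Specimen A: adjusted count: 2506 − 8 + 15 = 2513 growth laminae.
Specimen A: 2513 growth laminae at 5 years each span 2513 × 5 = 12565 years.
A: Extension rate ≈ 346.4 / 12565 = 0.028 mm/year.
For B, 71.3 / 0.028 = 2546.43 years; at 5 years per growth lamina that is 2546.43 / 5 ≈ 509 growth laminae.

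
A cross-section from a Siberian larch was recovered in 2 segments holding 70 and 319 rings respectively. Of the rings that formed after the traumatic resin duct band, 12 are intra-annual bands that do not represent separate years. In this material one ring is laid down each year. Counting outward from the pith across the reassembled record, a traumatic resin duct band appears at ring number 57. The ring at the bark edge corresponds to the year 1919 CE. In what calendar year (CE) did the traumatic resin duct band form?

1599 CE

Total rings = 70 + 319 = 389.
The traumatic resin duct band sits at ring 57 from the pith, so 389 − 57 = 332 rings formed after it.
Excluding 12 false rings: 332 − 12 = 320.
The ring at the bark edge is 1919 CE, so the traumatic resin duct band dates to 1919 − 320 = 1599 CE.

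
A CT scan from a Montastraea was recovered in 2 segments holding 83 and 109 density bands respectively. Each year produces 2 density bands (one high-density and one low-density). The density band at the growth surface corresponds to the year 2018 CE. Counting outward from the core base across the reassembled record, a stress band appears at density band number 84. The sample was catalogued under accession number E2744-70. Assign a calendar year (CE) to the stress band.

Total density bands = 83 + 109 = 192.
192 − 84 = 108 density bands lie beyond the stress band toward the growth surface.
Dividing by 2 density bands per year: 108 / 2 = 54 years.
The density band at the growth surface is 2018 CE, so the stress band dates to 2018 − 54 = 1964 CE.

1964 CE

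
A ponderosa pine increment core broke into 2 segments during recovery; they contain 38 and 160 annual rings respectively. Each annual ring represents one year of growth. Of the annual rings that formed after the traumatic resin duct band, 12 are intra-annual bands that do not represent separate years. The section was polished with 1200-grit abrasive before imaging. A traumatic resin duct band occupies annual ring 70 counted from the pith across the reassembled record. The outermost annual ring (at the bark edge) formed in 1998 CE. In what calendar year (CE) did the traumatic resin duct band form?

1882 CE

Total annual rings = 38 + 160 = 198.
198 − 70 = 128 annual rings lie beyond the traumatic resin duct band toward the bark edge.
128 − 12 false = 116 true annual rings after the traumatic resin duct band.
Counting back 116 years from 1998 CE places the traumatic resin duct band in 1998 − 116 = 1882 CE.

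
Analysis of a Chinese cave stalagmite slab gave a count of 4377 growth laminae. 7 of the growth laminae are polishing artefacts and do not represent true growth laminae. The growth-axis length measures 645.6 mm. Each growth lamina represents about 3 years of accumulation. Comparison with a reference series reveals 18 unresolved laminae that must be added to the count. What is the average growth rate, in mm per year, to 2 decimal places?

True growth lamina count = 4377 − 7 + 18 = 4388.
4388 growth laminae at 3 years each span 4388 × 3 = 13164 years.
Mean rate = 645.6 mm / 13164 years ≈ 0.05 mm per year.

0.05 mm per year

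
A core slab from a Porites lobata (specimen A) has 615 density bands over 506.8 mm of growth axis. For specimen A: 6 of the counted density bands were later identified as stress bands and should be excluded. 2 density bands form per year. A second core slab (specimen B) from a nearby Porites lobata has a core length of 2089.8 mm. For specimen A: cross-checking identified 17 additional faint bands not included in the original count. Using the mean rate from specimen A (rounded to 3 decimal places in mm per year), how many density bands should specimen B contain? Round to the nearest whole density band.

2582 density bands

Specimen A: after corrections the count is 615 − 6 + 17 = 626 density bands.
Specimen A: dividing by 2 density bands per year: 626 / 2 = 313 years.
A: Mean rate = 506.8 mm / 313 years ≈ 1.619 mm/yr.
Specimen B: 2089.8 mm / 1.619 mm per year = 1290.80 years; at 2 density bands per year that is 1290.80 × 2 ≈ 2582 density bands.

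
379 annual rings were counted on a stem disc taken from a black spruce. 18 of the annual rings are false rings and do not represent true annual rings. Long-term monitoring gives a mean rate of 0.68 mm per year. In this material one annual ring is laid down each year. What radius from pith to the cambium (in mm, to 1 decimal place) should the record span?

Adjusted count: 379 − 18 = 361 annual rings.
Predicted length = 0.68 mm/year × 361 years = 245.5 mm.

245.5 mm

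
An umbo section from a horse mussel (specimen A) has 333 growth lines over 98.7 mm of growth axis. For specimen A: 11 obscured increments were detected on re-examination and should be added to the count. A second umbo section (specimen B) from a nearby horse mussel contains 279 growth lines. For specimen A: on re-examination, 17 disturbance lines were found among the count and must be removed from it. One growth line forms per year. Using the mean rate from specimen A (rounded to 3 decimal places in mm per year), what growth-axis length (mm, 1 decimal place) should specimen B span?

84.3 mm

Specimen A: after corrections the count is 333 − 17 + 11 = 327 growth lines.
A: 98.7 mm over 327 years gives 98.7 / 327 ≈ 0.302 mm per year.
For B, 0.302 mm/year × 279 years = 84.3 mm.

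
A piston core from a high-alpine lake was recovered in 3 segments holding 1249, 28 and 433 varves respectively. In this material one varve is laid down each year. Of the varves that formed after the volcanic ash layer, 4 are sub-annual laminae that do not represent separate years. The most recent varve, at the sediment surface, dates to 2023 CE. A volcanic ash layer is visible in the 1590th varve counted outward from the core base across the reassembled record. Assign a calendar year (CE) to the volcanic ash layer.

Total varves = 1249 + 28 + 433 = 1710.
Between varve 1590 and the sediment surface there are 1710 − 1590 = 120 varves.
Removing the 4 false varves leaves 120 − 4 = 116 true varves beyond the volcanic ash layer.
2023 − 116 = 1907 CE.

1907 CE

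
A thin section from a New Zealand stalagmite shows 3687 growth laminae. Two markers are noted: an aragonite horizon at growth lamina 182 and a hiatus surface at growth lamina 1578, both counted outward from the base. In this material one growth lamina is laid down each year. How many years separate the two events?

The two markers are separated by 1578 − 182 = 1396 growth laminae.
That is 1396 years at one growth lamina per year.

1396 years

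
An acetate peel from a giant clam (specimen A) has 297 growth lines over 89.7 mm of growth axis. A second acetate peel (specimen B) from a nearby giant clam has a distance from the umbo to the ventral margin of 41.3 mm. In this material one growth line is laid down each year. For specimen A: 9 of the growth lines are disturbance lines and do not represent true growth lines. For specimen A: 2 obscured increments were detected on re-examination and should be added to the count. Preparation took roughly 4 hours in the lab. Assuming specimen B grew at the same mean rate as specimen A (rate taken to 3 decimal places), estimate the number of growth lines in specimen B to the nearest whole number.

Specimen A: after corrections the count is 297 − 9 + 2 = 290 growth lines.
A: Extension rate ≈ 89.7 / 290 = 0.309 mm/year.
Specimen B: 41.3 mm / 0.309 mm per year = 133.66 years ≈ 134 growth lines.

134 growth lines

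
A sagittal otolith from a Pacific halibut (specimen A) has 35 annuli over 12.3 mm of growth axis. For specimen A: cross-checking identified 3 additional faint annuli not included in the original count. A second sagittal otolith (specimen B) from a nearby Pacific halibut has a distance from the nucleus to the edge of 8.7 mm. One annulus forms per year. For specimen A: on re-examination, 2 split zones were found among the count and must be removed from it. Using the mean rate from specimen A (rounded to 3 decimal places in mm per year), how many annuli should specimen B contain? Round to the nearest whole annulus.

Specimen A: correcting the raw count gives 35 − 2 + 3 = 36 true annuli.
A: Mean rate = 12.3 mm / 36 years ≈ 0.342 mm/yr.
B spans 8.7 / 0.342 = 25.44 years ≈ 25 annuli.

25 annuli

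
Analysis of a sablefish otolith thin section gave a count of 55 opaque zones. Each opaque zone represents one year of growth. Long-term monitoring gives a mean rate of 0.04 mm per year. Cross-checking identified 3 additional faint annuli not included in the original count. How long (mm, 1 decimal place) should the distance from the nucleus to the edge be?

2.3 mm

Adjusted count: 55 + 3 = 58 opaque zones.
58 years at 0.04 mm/year gives 0.04 × 58 = 2.3 mm.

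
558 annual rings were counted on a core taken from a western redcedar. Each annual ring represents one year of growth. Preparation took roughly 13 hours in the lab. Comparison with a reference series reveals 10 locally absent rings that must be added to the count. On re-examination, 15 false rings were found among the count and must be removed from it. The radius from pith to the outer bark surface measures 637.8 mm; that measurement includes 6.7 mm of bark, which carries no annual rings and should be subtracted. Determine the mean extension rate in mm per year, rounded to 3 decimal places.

1.141 mm per year

True annual ring count = 558 − 15 + 10 = 553.
Removing the 6.7 mm offcut leaves 637.8 − 6.7 = 631.1 mm.
Mean rate = 631.1 mm / 553 years ≈ 1.141 mm per year.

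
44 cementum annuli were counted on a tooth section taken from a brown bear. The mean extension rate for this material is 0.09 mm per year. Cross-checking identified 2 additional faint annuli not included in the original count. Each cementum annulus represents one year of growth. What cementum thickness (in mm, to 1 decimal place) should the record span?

4.1 mm

Correcting the raw count gives 44 + 2 = 46 true cementum annuli.
Length ≈ 0.09 × 46 = 4.1 mm.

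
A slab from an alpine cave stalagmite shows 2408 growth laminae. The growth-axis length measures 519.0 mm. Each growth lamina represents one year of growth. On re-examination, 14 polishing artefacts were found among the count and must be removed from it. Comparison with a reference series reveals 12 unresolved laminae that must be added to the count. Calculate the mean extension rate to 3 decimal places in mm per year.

True growth lamina count = 2408 − 14 + 12 = 2406.
Extension rate ≈ 519.0 / 2406 = 0.216 mm per year.

0.216 mm per year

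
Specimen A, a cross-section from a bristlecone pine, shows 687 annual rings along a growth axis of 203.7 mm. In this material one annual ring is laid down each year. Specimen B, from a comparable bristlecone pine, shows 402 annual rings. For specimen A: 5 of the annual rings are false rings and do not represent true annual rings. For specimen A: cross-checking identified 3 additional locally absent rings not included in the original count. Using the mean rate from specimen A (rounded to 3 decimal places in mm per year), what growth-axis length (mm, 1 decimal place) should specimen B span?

119.4 mm

Specimen A: after corrections the count is 687 − 5 + 3 = 685 annual rings.
A: Extension rate ≈ 203.7 / 685 = 0.297 mm/year.
For B, 0.297 mm/year × 402 years = 119.4 mm.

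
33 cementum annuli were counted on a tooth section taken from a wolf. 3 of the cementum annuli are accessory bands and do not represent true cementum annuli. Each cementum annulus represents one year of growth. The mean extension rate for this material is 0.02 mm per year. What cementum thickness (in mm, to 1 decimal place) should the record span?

True cementum annulus count = 33 − 3 = 30.
Predicted length = 0.02 mm/year × 30 years = 0.6 mm.

0.6 mm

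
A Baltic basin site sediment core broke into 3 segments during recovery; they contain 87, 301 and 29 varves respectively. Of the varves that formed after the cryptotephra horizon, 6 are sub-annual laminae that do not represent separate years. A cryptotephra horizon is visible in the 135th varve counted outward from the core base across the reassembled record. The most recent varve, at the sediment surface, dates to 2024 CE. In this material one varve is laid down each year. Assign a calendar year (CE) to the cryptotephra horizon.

Total varves = 87 + 301 + 29 = 417.
Between varve 135 and the sediment surface there are 417 − 135 = 282 varves.
282 − 6 false = 276 true varves after the cryptotephra horizon.
2024 − 276 = 1748 CE.

1748 CE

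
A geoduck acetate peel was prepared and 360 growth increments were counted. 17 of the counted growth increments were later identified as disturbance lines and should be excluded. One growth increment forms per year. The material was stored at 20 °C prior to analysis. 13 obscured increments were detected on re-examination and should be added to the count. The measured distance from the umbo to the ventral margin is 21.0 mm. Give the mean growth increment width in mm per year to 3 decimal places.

0.059 mm per year

True growth increment count = 360 − 17 + 13 = 356.
21.0 mm over 356 years gives 21.0 / 356 ≈ 0.059 mm per year.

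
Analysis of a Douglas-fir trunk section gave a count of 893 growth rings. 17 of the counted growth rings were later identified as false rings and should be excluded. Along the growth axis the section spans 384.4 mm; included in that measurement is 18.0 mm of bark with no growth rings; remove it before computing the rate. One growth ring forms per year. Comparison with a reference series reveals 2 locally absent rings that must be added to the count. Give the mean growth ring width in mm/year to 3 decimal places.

After corrections the count is 893 − 17 + 2 = 878 growth rings.
Removing the 18.0 mm offcut leaves 384.4 − 18.0 = 366.4 mm.
366.4 mm over 878 years gives 366.4 / 878 ≈ 0.417 mm/year.

0.417 mm/year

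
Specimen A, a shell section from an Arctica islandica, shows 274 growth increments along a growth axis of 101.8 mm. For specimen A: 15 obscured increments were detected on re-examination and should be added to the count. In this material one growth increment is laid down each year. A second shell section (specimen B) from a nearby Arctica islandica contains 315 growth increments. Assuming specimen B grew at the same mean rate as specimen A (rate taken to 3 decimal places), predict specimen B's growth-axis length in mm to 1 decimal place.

110.9 mm

Specimen A: correcting the raw count gives 274 + 15 = 289 true growth increments.
A: 101.8 mm over 289 years gives 101.8 / 289 ≈ 0.352 mm per year.
B's length ≈ 0.352 × 315 = 110.9 mm.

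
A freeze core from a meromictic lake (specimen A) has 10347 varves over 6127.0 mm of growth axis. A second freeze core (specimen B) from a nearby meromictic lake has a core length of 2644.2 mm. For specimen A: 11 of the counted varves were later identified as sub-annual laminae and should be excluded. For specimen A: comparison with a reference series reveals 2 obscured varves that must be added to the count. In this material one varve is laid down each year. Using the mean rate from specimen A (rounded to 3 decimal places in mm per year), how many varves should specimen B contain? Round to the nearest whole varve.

4459 varves

Specimen A: true varve count = 10347 − 11 + 2 = 10338.
A: 6127.0 mm over 10338 years gives 6127.0 / 10338 ≈ 0.593 mm/year.
B spans 2644.2 / 0.593 = 4459.02 years ≈ 4459 varves.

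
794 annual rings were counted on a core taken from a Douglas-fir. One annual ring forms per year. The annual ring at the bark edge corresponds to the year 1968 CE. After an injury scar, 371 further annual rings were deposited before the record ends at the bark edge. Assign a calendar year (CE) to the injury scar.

1597 CE

371 annual rings post-date the injury scar.
1968 − 371 = 1597 CE.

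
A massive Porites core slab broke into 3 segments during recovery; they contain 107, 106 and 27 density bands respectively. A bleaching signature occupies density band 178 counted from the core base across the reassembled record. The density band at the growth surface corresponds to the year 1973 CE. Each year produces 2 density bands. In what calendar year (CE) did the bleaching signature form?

Total density bands = 107 + 106 + 27 = 240.
240 − 178 = 62 density bands lie beyond the bleaching signature toward the growth surface.
Dividing by 2 density bands per year: 62 / 2 = 31 years.
The density band at the growth surface is 1973 CE, so the bleaching signature dates to 1973 − 31 = 1942 CE.

1942 CE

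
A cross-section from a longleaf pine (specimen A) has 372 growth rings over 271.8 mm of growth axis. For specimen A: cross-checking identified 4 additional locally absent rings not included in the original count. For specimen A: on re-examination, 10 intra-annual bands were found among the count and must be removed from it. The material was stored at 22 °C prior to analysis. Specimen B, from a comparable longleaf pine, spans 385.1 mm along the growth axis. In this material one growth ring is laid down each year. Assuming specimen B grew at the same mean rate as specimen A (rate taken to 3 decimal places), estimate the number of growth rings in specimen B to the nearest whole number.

518 growth rings

Specimen A: after corrections the count is 372 − 10 + 4 = 366 growth rings.
A: 271.8 mm over 366 years gives 271.8 / 366 ≈ 0.743 mm per year.
B spans 385.1 / 0.743 = 518.30 years ≈ 518 growth rings.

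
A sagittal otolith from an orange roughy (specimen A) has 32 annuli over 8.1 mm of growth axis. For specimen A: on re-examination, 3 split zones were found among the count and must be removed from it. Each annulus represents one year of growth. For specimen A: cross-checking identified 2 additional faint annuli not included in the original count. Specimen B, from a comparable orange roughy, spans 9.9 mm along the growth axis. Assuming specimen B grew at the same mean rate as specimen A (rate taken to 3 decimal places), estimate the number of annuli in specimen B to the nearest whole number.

38 annuli

Specimen A: true annulus count = 32 − 3 + 2 = 31.
A: Mean rate = 8.1 mm / 31 years ≈ 0.261 mm per year.
Specimen B: 9.9 mm / 0.261 mm per year = 37.93 years ≈ 38 annuli.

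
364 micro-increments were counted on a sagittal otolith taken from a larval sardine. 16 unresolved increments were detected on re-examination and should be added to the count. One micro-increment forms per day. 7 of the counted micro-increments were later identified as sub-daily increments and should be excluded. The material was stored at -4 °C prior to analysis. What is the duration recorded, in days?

True micro-increment count = 364 − 7 + 16 = 373.
One micro-increment per day makes the duration 373 days.

373 days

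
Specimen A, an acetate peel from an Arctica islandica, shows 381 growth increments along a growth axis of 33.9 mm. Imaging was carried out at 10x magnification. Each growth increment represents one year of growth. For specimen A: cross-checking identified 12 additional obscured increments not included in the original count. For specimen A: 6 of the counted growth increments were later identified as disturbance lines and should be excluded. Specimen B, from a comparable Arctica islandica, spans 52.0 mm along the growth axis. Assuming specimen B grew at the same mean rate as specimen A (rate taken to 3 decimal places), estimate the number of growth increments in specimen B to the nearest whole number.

Specimen A: adjusted count: 381 − 6 + 12 = 387 growth increments.
A: 33.9 mm over 387 years gives 33.9 / 387 ≈ 0.088 mm/year.
For B, 52.0 / 0.088 = 590.91 years ≈ 591 growth increments.

591 growth increments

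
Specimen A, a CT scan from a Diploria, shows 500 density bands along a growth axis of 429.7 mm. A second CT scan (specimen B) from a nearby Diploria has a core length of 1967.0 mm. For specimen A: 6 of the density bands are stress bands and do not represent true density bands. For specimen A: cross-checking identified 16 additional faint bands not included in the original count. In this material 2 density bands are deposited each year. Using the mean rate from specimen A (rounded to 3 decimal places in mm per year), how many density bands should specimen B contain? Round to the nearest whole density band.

Specimen A: after corrections the count is 500 − 6 + 16 = 510 density bands.
Specimen A: with 2 density bands per year, 510 / 2 = 255 years.
A: 429.7 mm over 255 years gives 429.7 / 255 ≈ 1.685 mm per year.
Specimen B: 1967.0 mm / 1.685 mm per year = 1167.36 years; at 2 density bands per year that is 1167.36 × 2 ≈ 2335 density bands.

2335 density bands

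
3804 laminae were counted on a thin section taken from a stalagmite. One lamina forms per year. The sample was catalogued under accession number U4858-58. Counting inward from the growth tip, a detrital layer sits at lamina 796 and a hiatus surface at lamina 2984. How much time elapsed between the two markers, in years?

Separation: 2984 − 796 = 2188 laminae.
At one lamina per year, 2188 years elapsed between them.

2188 years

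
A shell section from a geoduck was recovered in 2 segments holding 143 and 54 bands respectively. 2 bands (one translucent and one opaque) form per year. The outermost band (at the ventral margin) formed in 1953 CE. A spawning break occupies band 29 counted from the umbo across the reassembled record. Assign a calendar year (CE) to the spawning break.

1869 CE

Total bands = 143 + 54 = 197.
Between band 29 and the ventral margin there are 197 − 29 = 168 bands.
With 2 bands per year, 168 / 2 = 84 years.
Counting back 84 years from 1953 CE places the spawning break in 1953 − 84 = 1869 CE.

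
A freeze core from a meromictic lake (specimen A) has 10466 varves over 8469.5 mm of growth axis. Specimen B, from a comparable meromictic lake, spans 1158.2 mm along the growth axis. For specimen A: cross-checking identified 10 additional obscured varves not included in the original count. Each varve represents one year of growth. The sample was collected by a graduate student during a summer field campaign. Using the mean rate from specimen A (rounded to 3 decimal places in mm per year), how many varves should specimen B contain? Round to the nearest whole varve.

Specimen A: after corrections the count is 10466 + 10 = 10476 varves.
A: Extension rate ≈ 8469.5 / 10476 = 0.808 mm/year.
For B, 1158.2 / 0.808 = 1433.42 years ≈ 1433 varves.

1433 varves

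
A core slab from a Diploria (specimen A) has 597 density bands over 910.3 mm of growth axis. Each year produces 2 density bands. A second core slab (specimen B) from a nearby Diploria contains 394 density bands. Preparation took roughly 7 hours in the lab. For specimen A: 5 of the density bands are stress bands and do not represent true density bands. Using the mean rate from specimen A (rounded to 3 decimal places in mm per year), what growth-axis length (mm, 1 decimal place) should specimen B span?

Specimen A: true density band count = 597 − 5 = 592.
Specimen A: dividing by 2 density bands per year: 592 / 2 = 296 years.
A: 910.3 mm over 296 years gives 910.3 / 296 ≈ 3.075 mm/yr.
Specimen B: 394 density bands at 2 per year is 394 / 2 = 197 years. For B, 3.075 mm/year × 197 years = 605.8 mm.

605.8 mm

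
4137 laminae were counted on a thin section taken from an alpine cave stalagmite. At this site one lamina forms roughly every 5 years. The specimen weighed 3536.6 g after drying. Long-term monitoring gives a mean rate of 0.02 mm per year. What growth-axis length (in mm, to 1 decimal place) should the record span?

413.7 mm

Multiplying by 5 years per lamina: 4137 × 5 = 20685 years.
Length ≈ 0.02 × 20685 = 413.7 mm.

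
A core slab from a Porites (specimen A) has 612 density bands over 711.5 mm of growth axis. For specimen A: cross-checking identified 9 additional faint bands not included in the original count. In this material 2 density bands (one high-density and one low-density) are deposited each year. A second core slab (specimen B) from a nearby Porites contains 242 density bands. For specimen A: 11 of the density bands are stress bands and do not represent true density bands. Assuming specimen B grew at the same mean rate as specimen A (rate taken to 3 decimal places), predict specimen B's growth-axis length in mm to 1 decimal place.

282.3 mm

Specimen A: after corrections the count is 612 − 11 + 9 = 610 density bands.
Specimen A: with 2 density bands per year, 610 / 2 = 305 years.
A: Mean rate = 711.5 mm / 305 years ≈ 2.333 mm/yr.
Specimen B: 242 density bands at 2 per year is 242 / 2 = 121 years. For B, 2.333 mm/year × 121 years = 282.3 mm.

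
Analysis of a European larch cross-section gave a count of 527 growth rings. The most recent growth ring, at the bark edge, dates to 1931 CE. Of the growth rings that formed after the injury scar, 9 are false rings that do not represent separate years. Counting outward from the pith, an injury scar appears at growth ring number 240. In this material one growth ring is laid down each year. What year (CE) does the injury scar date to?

1653 CE

The injury scar sits at growth ring 240 from the pith, so 527 − 240 = 287 growth rings formed after it.
287 − 9 false = 278 true growth rings after the injury scar.
1931 − 278 = 1653 CE.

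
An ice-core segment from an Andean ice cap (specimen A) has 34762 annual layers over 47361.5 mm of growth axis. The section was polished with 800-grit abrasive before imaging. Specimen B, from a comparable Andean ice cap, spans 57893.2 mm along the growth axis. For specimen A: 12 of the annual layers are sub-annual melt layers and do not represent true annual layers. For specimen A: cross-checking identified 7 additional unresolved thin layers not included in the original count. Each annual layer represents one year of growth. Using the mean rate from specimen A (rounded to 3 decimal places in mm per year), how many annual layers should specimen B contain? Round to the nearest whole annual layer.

42475 annual layers

Specimen A: adjusted count: 34762 − 12 + 7 = 34757 annual layers.
A: Mean rate = 47361.5 mm / 34757 years ≈ 1.363 mm/year.
B spans 57893.2 / 1.363 = 42474.83 years ≈ 42475 annual layers.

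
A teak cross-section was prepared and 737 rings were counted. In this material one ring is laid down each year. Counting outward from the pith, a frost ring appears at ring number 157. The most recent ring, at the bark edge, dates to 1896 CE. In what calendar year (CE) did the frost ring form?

Between ring 157 and the bark edge there are 737 − 157 = 580 rings.
The ring at the bark edge is 1896 CE, so the frost ring dates to 1896 − 580 = 1316 CE.

1316 CE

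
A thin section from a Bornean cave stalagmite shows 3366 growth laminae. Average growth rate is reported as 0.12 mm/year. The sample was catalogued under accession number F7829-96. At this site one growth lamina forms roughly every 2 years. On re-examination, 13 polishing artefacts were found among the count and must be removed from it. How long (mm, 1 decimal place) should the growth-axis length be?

Correcting the raw count gives 3366 − 13 = 3353 true growth laminae.
At 2 years per growth lamina, 3353 × 2 = 6706 years.
Length ≈ 0.12 × 6706 = 804.7 mm.

804.7 mm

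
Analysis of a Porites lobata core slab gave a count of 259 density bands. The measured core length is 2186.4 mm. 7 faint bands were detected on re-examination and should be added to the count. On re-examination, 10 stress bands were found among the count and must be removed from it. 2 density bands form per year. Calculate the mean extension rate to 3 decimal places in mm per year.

Adjusted count: 259 − 10 + 7 = 256 density bands.
With 2 density bands per year, 256 / 2 = 128 years.
Mean rate = 2186.4 mm / 128 years ≈ 17.081 mm per year.

17.081 mm per year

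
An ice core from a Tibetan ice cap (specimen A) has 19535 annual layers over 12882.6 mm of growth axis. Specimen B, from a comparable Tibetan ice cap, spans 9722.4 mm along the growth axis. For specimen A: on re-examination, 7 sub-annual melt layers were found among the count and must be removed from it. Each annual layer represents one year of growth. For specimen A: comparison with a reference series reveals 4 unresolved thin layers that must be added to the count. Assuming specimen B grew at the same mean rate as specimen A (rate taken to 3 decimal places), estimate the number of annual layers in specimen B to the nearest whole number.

14731 annual layers

Specimen A: true annual layer count = 19535 − 7 + 4 = 19532.
A: 12882.6 mm over 19532 years gives 12882.6 / 19532 ≈ 0.660 mm per year.
B spans 9722.4 / 0.660 = 14730.91 years ≈ 14731 annual layers.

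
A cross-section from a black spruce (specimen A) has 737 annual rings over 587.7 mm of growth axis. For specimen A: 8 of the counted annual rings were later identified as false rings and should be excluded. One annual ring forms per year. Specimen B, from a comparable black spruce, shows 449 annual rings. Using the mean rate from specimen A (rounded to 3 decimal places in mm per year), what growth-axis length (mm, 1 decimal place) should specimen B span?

Specimen A: after corrections the count is 737 − 8 = 729 annual rings.
A: 587.7 mm over 729 years gives 587.7 / 729 ≈ 0.806 mm/year.
Length of B = 0.806 × 449 = 361.9 mm.

361.9 mm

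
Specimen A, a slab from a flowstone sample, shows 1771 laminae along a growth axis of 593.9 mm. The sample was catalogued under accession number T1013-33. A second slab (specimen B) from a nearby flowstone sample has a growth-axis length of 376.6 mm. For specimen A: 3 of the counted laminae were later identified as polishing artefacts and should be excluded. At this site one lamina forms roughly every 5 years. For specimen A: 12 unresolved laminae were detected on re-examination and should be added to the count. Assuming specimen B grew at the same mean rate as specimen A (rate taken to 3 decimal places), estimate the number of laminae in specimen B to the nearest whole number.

Specimen A: correcting the raw count gives 1771 − 3 + 12 = 1780 true laminae.
Specimen A: at 5 years per lamina, 1780 × 5 = 8900 years.
A: Extension rate ≈ 593.9 / 8900 = 0.067 mm/yr.
Specimen B: 376.6 mm / 0.067 mm per year = 5620.90 years; at 5 years per lamina that is 5620.90 / 5 ≈ 1124 laminae.

1124 laminae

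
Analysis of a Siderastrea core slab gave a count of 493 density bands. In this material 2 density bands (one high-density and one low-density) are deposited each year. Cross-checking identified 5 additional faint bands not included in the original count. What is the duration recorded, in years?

Adjusted count: 493 + 5 = 498 density bands.
Dividing by 2 density bands per year: 498 / 2 = 249 years.

249 years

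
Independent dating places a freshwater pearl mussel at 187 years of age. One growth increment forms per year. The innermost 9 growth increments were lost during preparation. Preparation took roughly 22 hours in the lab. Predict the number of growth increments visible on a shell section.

Expected growth increments over 187 years: 187.
187 − 9 missed = 178 growth increments expected in the prepared section.

178 growth increments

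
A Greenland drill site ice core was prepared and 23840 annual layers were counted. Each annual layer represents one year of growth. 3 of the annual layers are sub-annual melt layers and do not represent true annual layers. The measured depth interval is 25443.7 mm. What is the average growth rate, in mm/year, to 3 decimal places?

1.067 mm/year

After corrections the count is 23840 − 3 = 23837 annual layers.
Mean rate = 25443.7 mm / 23837 years ≈ 1.067 mm/year.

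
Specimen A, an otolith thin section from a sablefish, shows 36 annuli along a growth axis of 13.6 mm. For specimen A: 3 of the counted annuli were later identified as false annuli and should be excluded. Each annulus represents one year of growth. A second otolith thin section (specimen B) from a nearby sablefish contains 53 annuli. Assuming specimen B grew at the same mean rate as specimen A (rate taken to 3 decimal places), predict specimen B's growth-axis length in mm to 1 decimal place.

Specimen A: correcting the raw count gives 36 − 3 = 33 true annuli.
A: Extension rate ≈ 13.6 / 33 = 0.412 mm/yr.
B's length ≈ 0.412 × 53 = 21.8 mm.

21.8 mm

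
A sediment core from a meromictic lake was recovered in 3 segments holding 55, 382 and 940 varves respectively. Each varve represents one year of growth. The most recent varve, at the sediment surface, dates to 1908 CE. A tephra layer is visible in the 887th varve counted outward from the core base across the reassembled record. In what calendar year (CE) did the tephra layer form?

Total varves = 55 + 382 + 940 = 1377.
1377 − 887 = 490 varves lie beyond the tephra layer toward the sediment surface.
Counting back 490 years from 1908 CE places the tephra layer in 1908 − 490 = 1418 CE.

1418 CE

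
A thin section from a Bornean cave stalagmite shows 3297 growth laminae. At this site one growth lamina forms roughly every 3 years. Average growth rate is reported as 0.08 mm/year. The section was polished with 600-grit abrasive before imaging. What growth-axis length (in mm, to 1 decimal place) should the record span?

At 3 years per growth lamina, 3297 × 3 = 9891 years.
9891 years at 0.08 mm/year gives 0.08 × 9891 = 791.3 mm.

791.3 mm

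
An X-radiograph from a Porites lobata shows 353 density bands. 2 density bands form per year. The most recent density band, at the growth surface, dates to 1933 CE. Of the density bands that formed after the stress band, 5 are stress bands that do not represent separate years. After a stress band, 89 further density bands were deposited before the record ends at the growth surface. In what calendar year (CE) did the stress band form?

1891 CE

89 density bands formed after the stress band.
Excluding 5 false density bands: 89 − 5 = 84.
Dividing by 2 density bands per year: 84 / 2 = 42 years.
1933 − 42 = 1891 CE.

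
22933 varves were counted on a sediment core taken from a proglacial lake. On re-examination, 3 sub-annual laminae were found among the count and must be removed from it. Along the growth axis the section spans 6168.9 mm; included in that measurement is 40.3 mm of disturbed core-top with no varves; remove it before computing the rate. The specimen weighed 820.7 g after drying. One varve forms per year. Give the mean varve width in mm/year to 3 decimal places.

0.267 mm/year

Correcting the raw count gives 22933 − 3 = 22930 true varves.
Net length = 6168.9 − 40.3 = 6128.6 mm.
Mean rate = 6128.6 mm / 22930 years ≈ 0.267 mm/year.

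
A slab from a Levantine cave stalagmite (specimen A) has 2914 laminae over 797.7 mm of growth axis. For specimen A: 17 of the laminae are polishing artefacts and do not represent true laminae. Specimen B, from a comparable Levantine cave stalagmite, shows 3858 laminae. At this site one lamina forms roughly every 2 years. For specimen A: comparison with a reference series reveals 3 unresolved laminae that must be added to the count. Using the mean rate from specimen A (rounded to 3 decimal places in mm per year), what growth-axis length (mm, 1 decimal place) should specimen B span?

Specimen A: adjusted count: 2914 − 17 + 3 = 2900 laminae.
Specimen A: multiplying by 2 years per lamina: 2900 × 2 = 5800 years.
A: 797.7 mm over 5800 years gives 797.7 / 5800 ≈ 0.138 mm/yr.
Specimen B: multiplying by 2 years per lamina: 3858 × 2 = 7716 years. For B, 0.138 mm/year × 7716 years = 1064.8 mm.

1064.8 mm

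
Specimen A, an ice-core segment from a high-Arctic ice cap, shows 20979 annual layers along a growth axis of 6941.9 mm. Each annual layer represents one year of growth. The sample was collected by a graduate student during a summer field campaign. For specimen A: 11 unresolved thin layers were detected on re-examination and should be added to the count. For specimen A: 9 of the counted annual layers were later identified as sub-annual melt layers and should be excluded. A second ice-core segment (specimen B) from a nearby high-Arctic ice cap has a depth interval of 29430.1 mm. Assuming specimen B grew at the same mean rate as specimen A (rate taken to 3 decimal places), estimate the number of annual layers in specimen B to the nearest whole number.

Specimen A: after corrections the count is 20979 − 9 + 11 = 20981 annual layers.
A: 6941.9 mm over 20981 years gives 6941.9 / 20981 ≈ 0.331 mm per year.
For B, 29430.1 / 0.331 = 88912.69 years ≈ 88913 annual layers.

88913 annual layers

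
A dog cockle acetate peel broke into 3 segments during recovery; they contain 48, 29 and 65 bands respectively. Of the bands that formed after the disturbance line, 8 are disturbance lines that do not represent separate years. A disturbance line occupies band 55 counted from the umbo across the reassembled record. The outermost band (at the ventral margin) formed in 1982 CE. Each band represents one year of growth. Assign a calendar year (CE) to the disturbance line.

Total bands = 48 + 29 + 65 = 142.
The disturbance line sits at band 55 from the umbo, so 142 − 55 = 87 bands formed after it.
87 − 8 false = 79 true bands after the disturbance line.
1982 − 79 = 1903 CE.

1903 CE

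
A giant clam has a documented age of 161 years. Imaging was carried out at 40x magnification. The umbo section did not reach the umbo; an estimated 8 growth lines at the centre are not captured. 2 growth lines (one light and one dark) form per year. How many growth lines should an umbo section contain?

Expected growth lines: 161 × 2 = 322.
Subtracting the 8 growth lines not captured gives 322 − 8 = 314 growth lines in the record.

314 growth lines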